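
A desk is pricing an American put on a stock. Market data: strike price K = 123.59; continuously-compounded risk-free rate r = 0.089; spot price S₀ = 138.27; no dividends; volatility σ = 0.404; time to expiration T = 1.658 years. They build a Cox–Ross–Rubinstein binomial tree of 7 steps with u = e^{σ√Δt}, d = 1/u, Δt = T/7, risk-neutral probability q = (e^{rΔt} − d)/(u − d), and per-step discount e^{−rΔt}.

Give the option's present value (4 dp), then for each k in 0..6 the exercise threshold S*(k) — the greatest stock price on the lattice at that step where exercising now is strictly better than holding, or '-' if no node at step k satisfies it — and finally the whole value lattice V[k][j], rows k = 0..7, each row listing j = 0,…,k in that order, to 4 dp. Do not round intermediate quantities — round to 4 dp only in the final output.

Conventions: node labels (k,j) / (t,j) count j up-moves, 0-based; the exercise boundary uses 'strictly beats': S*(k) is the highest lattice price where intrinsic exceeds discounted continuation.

price = 14.1415
boundary = - - - 76.6579 62.9748 76.6579 93.3141
tree:
14.1415
21.7746 7.2514
32.5374 12.1367 2.7656
46.9321 19.7913 5.1408 0.5526
60.6152 31.1951 9.4410 1.1398 0.0000
71.8560 46.9321 17.0757 2.3508 0.0000 0.0000
81.0903 60.6152 30.2759 4.8487 0.0000 0.0000 0.0000
88.6763 71.8560 46.9321 10.0007 0.0000 0.0000 0.0000 0.0000

Δt=0.23686  u=1.21728  d=0.82150  q=0.50483  discount=0.97914
step 7 (expiry): payoffs max(K−S,0) = 88.6763 71.8560 46.9321 10.0007 0.0000 0.0000 0.0000 0.0000
step 6: (k=6,j=0): S=42.4997, K−S=81.0903, hold=78.5123 ⇒ V=81.0903 exercise | (k=6,j=1): S=62.9748, K−S=60.6152, hold=58.0372 ⇒ V=60.6152 exercise | (k=6,j=2): S=93.3141, K−S=30.2759, hold=27.6979 ⇒ V=30.2759 exercise | (k=6,j=3): S=138.2700, K−S=0.0000, hold=4.8487 ⇒ V=4.8487 continue | (k=6,j=4): S=204.8843, K−S=0.0000, hold=0.0000 ⇒ V=0.0000 continue | (k=6,j=5): S=303.5914, K−S=0.0000, hold=0.0000 ⇒ V=0.0000 continue | (k=6,j=6): S=449.8526, K−S=0.0000, hold=0.0000 ⇒ V=0.0000 continue  boundary S*=93.3141
step 5: (k=5,j=0): S=51.7340, K−S=71.8560, hold=69.2780 ⇒ V=71.8560 exercise | (k=5,j=1): S=76.6579, K−S=46.9321, hold=44.3541 ⇒ V=46.9321 exercise | (k=5,j=2): S=113.5893, K−S=10.0007, hold=17.0757 ⇒ V=17.0757 continue | (k=5,j=3): S=168.3133, K−S=0.0000, hold=2.3508 ⇒ V=2.3508 continue | (k=5,j=4): S=249.4015, K−S=0.0000, hold=0.0000 ⇒ V=0.0000 continue | (k=5,j=5): S=369.5556, K−S=0.0000, hold=0.0000 ⇒ V=0.0000 continue  boundary S*=76.6579
step 4: (k=4,j=0): S=62.9748, K−S=60.6152, hold=58.0372 ⇒ V=60.6152 exercise | (k=4,j=1): S=93.3141, K−S=30.2759, hold=31.1951 ⇒ V=31.1951 continue | (k=4,j=2): S=138.2700, K−S=0.0000, hold=9.4410 ⇒ V=9.4410 continue | (k=4,j=3): S=204.8843, K−S=0.0000, hold=1.1398 ⇒ V=1.1398 continue | (k=4,j=4): S=303.5914, K−S=0.0000, hold=0.0000 ⇒ V=0.0000 continue  boundary S*=62.9748
step 3: (k=3,j=0): S=76.6579, K−S=46.9321, hold=44.8084 ⇒ V=46.9321 exercise | (k=3,j=1): S=113.5893, K−S=10.0007, hold=19.7913 ⇒ V=19.7913 continue | (k=3,j=2): S=168.3133, K−S=0.0000, hold=5.1408 ⇒ V=5.1408 continue | (k=3,j=3): S=249.4015, K−S=0.0000, hold=0.5526 ⇒ V=0.5526 continue  boundary S*=76.6579
step 2: (k=2,j=0): S=93.3141, K−S=30.2759, hold=32.5374 ⇒ V=32.5374 continue | (k=2,j=1): S=138.2700, K−S=0.0000, hold=12.1367 ⇒ V=12.1367 continue | (k=2,j=2): S=204.8843, K−S=0.0000, hold=2.7656 ⇒ V=2.7656 continue  boundary S*=-
step 1: (k=1,j=0): S=113.5893, K−S=10.0007, hold=21.7746 ⇒ V=21.7746 continue | (k=1,j=1): S=168.3133, K−S=0.0000, hold=7.2514 ⇒ V=7.2514 continue  boundary S*=-
step 0: (k=0,j=0): S=138.2700, K−S=0.0000, hold=14.1415 ⇒ V=14.1415 continue  boundary S*=-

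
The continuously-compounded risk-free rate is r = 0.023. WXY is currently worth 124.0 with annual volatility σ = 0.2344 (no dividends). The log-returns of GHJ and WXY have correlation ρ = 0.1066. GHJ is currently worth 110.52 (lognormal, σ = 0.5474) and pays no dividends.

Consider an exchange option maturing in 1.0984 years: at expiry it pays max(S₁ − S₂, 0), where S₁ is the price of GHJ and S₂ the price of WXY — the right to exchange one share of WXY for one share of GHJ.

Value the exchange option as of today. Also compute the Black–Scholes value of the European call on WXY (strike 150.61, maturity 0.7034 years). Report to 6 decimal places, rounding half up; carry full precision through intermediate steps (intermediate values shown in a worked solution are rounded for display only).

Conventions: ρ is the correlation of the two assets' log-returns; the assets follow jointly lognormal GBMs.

σ_eff = √(σ₁² + σ₂² − 2ρσ₁σ₂) = √(0.5474² + 0.2344² − 2·0.1066·0.5474·0.2344) = 0.572044
d₁ = (ln(S₁/S₂) + (q₂ − q₁ + σ_eff²/2)T) / (σ_eff√T) = (ln(110.52/124.0) + (0.0 − 0.0 + 0.163617)·1.0984) / 0.599528 = 0.107805
d₂ = d₁ − σ_eff√T = 0.107805 − 0.599528 = -0.491724
N(d₁) = 0.542925,  N(d₂) = 0.311457
V = S₁·e^{−q₁T}·N(d₁) − S₂·e^{−q₂T}·N(d₂) = 60.004041 − 38.620719 = 21.383322
[vanilla: WXY call K=150.61]
σ√T = 0.2344·√0.7034 = 0.196589
d₁ = (ln(S/K) + (r+σ²/2)T) / (σ√T) = (ln(124.0/150.61) + (0.023+0.2344²/2)·0.7034) / 0.196589 = (-0.194412 + 0.035502) / 0.196589 = -0.808339
d₂ = d₁ − σ√T = -0.808339 − 0.196589 = -1.004928
e^{−rT} = 0.983952
N(d₁) = 0.209448,  N(d₂) = 0.157466
price = S·N(d₁) − K·e^{−rT}·N(d₂) = 25.971524 − 23.335337 = 2.636187

exchange price = 21.383322
price(WXY call K=150.61) = 2.636187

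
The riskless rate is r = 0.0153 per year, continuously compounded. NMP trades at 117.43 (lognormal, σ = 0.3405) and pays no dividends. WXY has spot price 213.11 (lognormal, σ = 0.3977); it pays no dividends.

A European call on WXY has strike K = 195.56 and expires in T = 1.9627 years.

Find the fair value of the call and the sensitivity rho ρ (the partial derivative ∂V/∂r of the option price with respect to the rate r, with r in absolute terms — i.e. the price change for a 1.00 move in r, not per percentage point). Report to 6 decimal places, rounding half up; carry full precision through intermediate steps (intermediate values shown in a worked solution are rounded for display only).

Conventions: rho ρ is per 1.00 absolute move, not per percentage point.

price = 56.799317
ρ = 175.777556

σ√T = 0.3977·√1.9627 = 0.557163
d₁ = (ln(S/K) + (r+σ²/2)T) / (σ√T) = (ln(213.11/195.56) + (0.0153+0.3977²/2)·1.9627) / 0.557163 = (0.085941 + 0.185245) / 0.557163 = 0.486726
d₂ = d₁ − σ√T = 0.486726 − 0.557163 = -0.070437
e^{−rT} = 0.970417
N(d₁) = 0.686774,  N(d₂) = 0.471923
Call price V = S·N(d₁) − K·e^{−rT}·N(d₂) = 146.358372 − 89.559055 = 56.799317
ρ = K·T·e^{−rT}·N(d₂) = 175.777556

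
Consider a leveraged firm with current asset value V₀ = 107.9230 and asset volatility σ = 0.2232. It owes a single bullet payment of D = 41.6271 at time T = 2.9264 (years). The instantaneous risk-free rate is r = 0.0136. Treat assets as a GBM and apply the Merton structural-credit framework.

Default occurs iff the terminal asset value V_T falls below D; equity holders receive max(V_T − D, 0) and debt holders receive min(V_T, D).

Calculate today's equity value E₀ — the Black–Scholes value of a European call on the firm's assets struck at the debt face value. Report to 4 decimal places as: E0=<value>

E0=67.9563

Work the structural quantities from V₀ = 107.9230 against face 41.6271:
d₁ = [ln(V₀/D) + (r + σ²/2)T] / (σ√T)
   = [ln(107.9230/41.6271) + (0.0136 + 0.5·0.2232²)·2.9264] / (0.2232·√2.9264)
   = [0.952667 + 0.112693] / 0.381822 = 2.790199
d₂ = d₁ − σ√T = 2.790199 − 0.381822 = 2.408377
N(d₁) = 0.997366,  N(d₂) = 0.991988,  e^(−rT) = 0.960983
E₀ = V₀·N(d₁) − D·e^(−rT)·N(d₂)
   = 107.9230·0.997366 − 41.6271·0.960983·0.991988 = 67.956334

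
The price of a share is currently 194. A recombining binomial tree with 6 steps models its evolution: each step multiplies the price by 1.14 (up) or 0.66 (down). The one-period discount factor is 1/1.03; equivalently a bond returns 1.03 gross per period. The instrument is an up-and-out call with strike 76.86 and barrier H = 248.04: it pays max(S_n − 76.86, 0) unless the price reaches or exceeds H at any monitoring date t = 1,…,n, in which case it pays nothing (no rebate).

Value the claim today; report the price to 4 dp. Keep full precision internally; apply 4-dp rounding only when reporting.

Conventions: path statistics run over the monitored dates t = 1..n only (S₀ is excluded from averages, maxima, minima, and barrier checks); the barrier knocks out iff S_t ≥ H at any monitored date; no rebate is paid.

price = 27.3558

Set p* = 0.7708 (from d < R < u); the path-dependent value is the discounted p*-expectation over all price paths.
Enumerate all 2^6 = 64 price paths (U = up ×1.14, D = down ×0.66); each path with k up-moves has probability p*^k·(1−p*)^(6−k).
DDDDDD: M=128.0400, payoff=0.0000, prob=0.000145
UDDDDD: M=221.1600, payoff=0.0000, prob=0.000487
DUDDDD: M=145.9656, payoff=0.0000, prob=0.000487
UUDDDD: M=252.1224, payoff=0.0000, prob=0.001639
DDUDDD: M=128.0400, payoff=0.0000, prob=0.000487
UDUDDD: M=221.1600, payoff=0.0000, prob=0.001639
DUUDDD: M=166.4008, payoff=0.0000, prob=0.001639
UUUDDD: M=287.4195, payoff=0.0000, prob=0.005512
DDDUDD: M=128.0400, payoff=0.0000, prob=0.000487
UDDUDD: M=221.1600, payoff=0.0000, prob=0.001639
DUDUDD: M=145.9656, payoff=0.0000, prob=0.001639
UUDUDD: M=252.1224, payoff=0.0000, prob=0.005512
DDUUDD: M=128.0400, payoff=0.0000, prob=0.001639
UDUUDD: M=221.1600, payoff=5.7720, prob=0.005512
DUUUDD: M=189.6969, payoff=5.7720, prob=0.005512
UUUUDD: M=327.6583, payoff=0.0000, prob=0.018541
DDDDUD: M=128.0400, payoff=0.0000, prob=0.000487
UDDDUD: M=221.1600, payoff=0.0000, prob=0.001639
DUDDUD: M=145.9656, payoff=0.0000, prob=0.001639
UUDDUD: M=252.1224, payoff=0.0000, prob=0.005512
DDUDUD: M=128.0400, payoff=0.0000, prob=0.001639
UDUDUD: M=221.1600, payoff=5.7720, prob=0.005512
DUUDUD: M=166.4008, payoff=5.7720, prob=0.005512
UUUDUD: M=287.4195, payoff=0.0000, prob=0.018541
DDDUUD: M=128.0400, payoff=0.0000, prob=0.001639
UDDUUD: M=221.1600, payoff=5.7720, prob=0.005512
DUDUUD: M=145.9656, payoff=5.7720, prob=0.005512
UUDUUD: M=252.1224, payoff=0.0000, prob=0.018541
DDUUUD: M=128.0400, payoff=5.7720, prob=0.005512
UDUUUD: M=221.1600, payoff=65.8679, prob=0.018541
DUUUUD: M=216.2545, payoff=65.8679, prob=0.018541
UUUUUD: M=373.5304, payoff=0.0000, prob=0.062367
DDDDDU: M=128.0400, payoff=0.0000, prob=0.000487
UDDDDU: M=221.1600, payoff=0.0000, prob=0.001639
DUDDDU: M=145.9656, payoff=0.0000, prob=0.001639
UUDDDU: M=252.1224, payoff=0.0000, prob=0.005512
DDUDDU: M=128.0400, payoff=0.0000, prob=0.001639
UDUDDU: M=221.1600, payoff=5.7720, prob=0.005512
DUUDDU: M=166.4008, payoff=5.7720, prob=0.005512
UUUDDU: M=287.4195, payoff=0.0000, prob=0.018541
DDDUDU: M=128.0400, payoff=0.0000, prob=0.001639
UDDUDU: M=221.1600, payoff=5.7720, prob=0.005512
DUDUDU: M=145.9656, payoff=5.7720, prob=0.005512
UUDUDU: M=252.1224, payoff=0.0000, prob=0.018541
DDUUDU: M=128.0400, payoff=5.7720, prob=0.005512
UDUUDU: M=221.1600, payoff=65.8679, prob=0.018541
DUUUDU: M=189.6969, payoff=65.8679, prob=0.018541
UUUUDU: M=327.6583, payoff=0.0000, prob=0.062367
DDDDUU: M=128.0400, payoff=0.0000, prob=0.001639
UDDDUU: M=221.1600, payoff=5.7720, prob=0.005512
DUDDUU: M=145.9656, payoff=5.7720, prob=0.005512
UUDDUU: M=252.1224, payoff=0.0000, prob=0.018541
DDUDUU: M=128.0400, payoff=5.7720, prob=0.005512
UDUDUU: M=221.1600, payoff=65.8679, prob=0.018541
DUUDUU: M=166.4008, payoff=65.8679, prob=0.018541
UUUDUU: M=287.4195, payoff=0.0000, prob=0.062367
DDDUUU: M=128.0400, payoff=5.7720, prob=0.005512
UDDUUU: M=221.1600, payoff=65.8679, prob=0.018541
DUDUUU: M=145.9656, payoff=65.8679, prob=0.018541
UUDUUU: M=252.1224, payoff=0.0000, prob=0.062367
DDUUUU: M=142.7279, payoff=65.8679, prob=0.018541
UDUUUU: M=246.5301, payoff=169.6701, prob=0.062367
DUUUUU: M=246.5301, payoff=169.6701, prob=0.062367
UUUUUU: M=425.8247, payoff=0.0000, prob=0.209779
Price = Σ prob·payoff / R^6 = 32.664267 / 1.194052 = 27.3558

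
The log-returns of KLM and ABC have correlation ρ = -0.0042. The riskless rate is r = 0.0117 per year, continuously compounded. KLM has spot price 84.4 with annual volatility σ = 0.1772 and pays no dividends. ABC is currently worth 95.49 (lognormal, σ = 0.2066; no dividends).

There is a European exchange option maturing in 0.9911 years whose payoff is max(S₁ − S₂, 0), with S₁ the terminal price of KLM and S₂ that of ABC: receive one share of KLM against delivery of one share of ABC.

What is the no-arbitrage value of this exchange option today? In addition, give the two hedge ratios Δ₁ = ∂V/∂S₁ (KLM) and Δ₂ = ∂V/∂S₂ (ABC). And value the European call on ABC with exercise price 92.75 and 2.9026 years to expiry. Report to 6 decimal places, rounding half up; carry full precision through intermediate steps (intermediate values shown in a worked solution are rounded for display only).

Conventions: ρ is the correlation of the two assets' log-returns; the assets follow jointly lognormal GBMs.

σ_eff = √(σ₁² + σ₂² − 2ρσ₁σ₂) = √(0.1772² + 0.2066² − 2·-0.0042·0.1772·0.2066) = 0.272747
d₁ = (ln(S₁/S₂) + (q₂ − q₁ + σ_eff²/2)T) / (σ_eff√T) = (ln(84.4/95.49) + (0.0 − 0.0 + 0.037195)·0.9911) / 0.271531 = -0.318895
d₂ = d₁ − σ_eff√T = -0.318895 − 0.271531 = -0.590425
N(d₁) = 0.374903,  N(d₂) = 0.277453
V = S₁·e^{−q₁T}·N(d₁) − S₂·e^{−q₂T}·N(d₂) = 31.641822 − 26.493961 = 5.147861
Δ₁ = e^{−q₁T}·N(d₁) = 0.374903;  Δ₂ = −e^{−q₂T}·N(d₂) = -0.277453
[vanilla: ABC call K=92.75]
σ√T = 0.2066·√2.9026 = 0.351985
d₁ = (ln(S/K) + (r+σ²/2)T) / (σ√T) = (ln(95.49/92.75) + (0.0117+0.2066²/2)·2.9026) / 0.351985 = (0.029114 + 0.095907) / 0.351985 = 0.355188
d₂ = d₁ − σ√T = 0.355188 − 0.351985 = 0.003204
e^{−rT} = 0.966610
N(d₁) = 0.638776,  N(d₂) = 0.501278
price = S·N(d₁) − K·e^{−rT}·N(d₂) = 60.996697 − 44.941107 = 16.055590

exchange price = 5.147861
Δ1 = 0.374903
Δ2 = -0.277453
price(ABC call K=92.75) = 16.055590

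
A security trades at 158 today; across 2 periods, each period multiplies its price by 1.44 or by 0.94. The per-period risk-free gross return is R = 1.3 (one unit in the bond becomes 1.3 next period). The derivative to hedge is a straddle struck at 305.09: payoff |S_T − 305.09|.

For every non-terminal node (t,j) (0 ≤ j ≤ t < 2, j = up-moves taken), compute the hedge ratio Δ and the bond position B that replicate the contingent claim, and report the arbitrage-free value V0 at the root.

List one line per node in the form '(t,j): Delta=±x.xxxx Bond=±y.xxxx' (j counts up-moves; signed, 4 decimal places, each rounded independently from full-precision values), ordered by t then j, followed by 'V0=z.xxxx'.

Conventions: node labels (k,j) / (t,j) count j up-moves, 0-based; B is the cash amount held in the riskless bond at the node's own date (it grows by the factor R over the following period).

(0,0): Delta=-0.6840 Bond=144.4219
(1,0): Delta=-1.0000 Bond=234.6846
(1,1): Delta=-0.6037 Bond=169.4955
V0=36.3540

No-arbitrage ⇒ martingale measure with p* = (R−d)/(u−d) = 0.7200.
Expiry values: V(2,0)=165.4812, V(2,1)=91.2212, V(2,2)=22.5388
Node (1,0) S=148.5200: V=(p*·91.2212+(1−p*)·165.4812)/1.3=86.1646; Δ=(91.2212−165.4812)/(213.8688−139.6088)=-1.0000; B=V−Δ·S=234.6846
Node (1,1) S=227.5200: V=(p*·22.5388+(1−p*)·91.2212)/1.3=32.1307; Δ=(22.5388−91.2212)/(327.6288−213.8688)=-0.6037; B=V−Δ·S=169.4955
Node (0,0) S=158.0000: V=(p*·32.1307+(1−p*)·86.1646)/1.3=36.3540; Δ=(32.1307−86.1646)/(227.5200−148.5200)=-0.6840; B=V−Δ·S=144.4219
Verification: the root portfolio costs Δ(0,0)·S0 + B(0,0) = 36.3540, matching V0.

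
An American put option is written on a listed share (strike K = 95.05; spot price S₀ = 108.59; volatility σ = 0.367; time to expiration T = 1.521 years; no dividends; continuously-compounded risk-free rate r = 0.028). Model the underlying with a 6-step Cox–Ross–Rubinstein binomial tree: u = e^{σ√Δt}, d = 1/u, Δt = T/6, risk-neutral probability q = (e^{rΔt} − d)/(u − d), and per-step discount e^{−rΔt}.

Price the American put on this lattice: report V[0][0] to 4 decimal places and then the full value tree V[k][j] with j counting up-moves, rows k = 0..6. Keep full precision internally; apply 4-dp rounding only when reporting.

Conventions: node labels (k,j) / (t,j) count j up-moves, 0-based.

price = 11.1430
tree:
11.1430
16.5721 5.2644
23.8498 8.7164 1.4991
32.9375 14.0878 2.8654 0.0000
43.1946 22.0099 5.4770 0.0000 0.0000
51.9433 32.6703 10.4687 0.0000 0.0000 0.0000
59.2159 43.1946 20.0102 0.0000 0.0000 0.0000 0.0000

params: Δt=0.25350 u=1.20295 d=0.83129 q=0.47310 e^(-rΔt)=0.99293
t_6 payoffs: 59.2159 43.1946 20.0102 0.0000 0.0000 0.0000 0.0000
k=5: node(5,0) S=43.1067 payoff=51.9433 vs cont=51.2710 → 51.9433 [stop]  node(5,1) S=62.3797 payoff=32.6703 vs cont=31.9981 → 32.6703 [stop]  node(5,2) S=90.2695 payoff=4.7805 vs cont=10.4687 → 10.4687 [wait]  node(5,3) S=130.6288 payoff=0.0000 vs cont=0.0000 → 0.0000 [wait]  node(5,4) S=189.0326 payoff=0.0000 vs cont=0.0000 → 0.0000 [wait]  node(5,5) S=273.5487 payoff=0.0000 vs cont=0.0000 → 0.0000 [wait]
k=4: node(4,0) S=51.8554 payoff=43.1946 vs cont=42.5223 → 43.1946 [stop]  node(4,1) S=75.0398 payoff=20.0102 vs cont=22.0099 → 22.0099 [wait]  node(4,2) S=108.5900 payoff=0.0000 vs cont=5.4770 → 5.4770 [wait]  node(4,3) S=157.1404 payoff=0.0000 vs cont=0.0000 → 0.0000 [wait]  node(4,4) S=227.3975 payoff=0.0000 vs cont=0.0000 → 0.0000 [wait]
k=3: node(3,0) S=62.3797 payoff=32.6703 vs cont=32.9375 → 32.9375 [wait]  node(3,1) S=90.2695 payoff=4.7805 vs cont=14.0878 → 14.0878 [wait]  node(3,2) S=130.6288 payoff=0.0000 vs cont=2.8654 → 2.8654 [wait]  node(3,3) S=189.0326 payoff=0.0000 vs cont=0.0000 → 0.0000 [wait]
k=2: node(2,0) S=75.0398 payoff=20.0102 vs cont=23.8498 → 23.8498 [wait]  node(2,1) S=108.5900 payoff=0.0000 vs cont=8.7164 → 8.7164 [wait]  node(2,2) S=157.1404 payoff=0.0000 vs cont=1.4991 → 1.4991 [wait]
k=1: node(1,0) S=90.2695 payoff=4.7805 vs cont=16.5721 → 16.5721 [wait]  node(1,1) S=130.6288 payoff=0.0000 vs cont=5.2644 → 5.2644 [wait]
k=0: node(0,0) S=108.5900 payoff=0.0000 vs cont=11.1430 → 11.1430 [wait]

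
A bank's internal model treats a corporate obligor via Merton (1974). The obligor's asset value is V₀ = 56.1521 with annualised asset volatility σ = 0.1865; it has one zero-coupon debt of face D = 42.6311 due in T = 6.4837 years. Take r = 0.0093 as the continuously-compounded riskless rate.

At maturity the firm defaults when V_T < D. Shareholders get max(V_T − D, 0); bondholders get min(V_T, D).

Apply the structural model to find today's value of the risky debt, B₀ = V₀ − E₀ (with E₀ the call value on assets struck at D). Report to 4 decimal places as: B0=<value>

B0=37.0041

Work the structural quantities from V₀ = 56.1521 against face 42.6311:
d₁ = [ln(V₀/D) + (r + σ²/2)T] / (σ√T)
   = [ln(56.1521/42.6311) + (0.0093 + 0.5·0.1865²)·6.4837] / (0.1865·√6.4837)
   = [0.275480 + 0.173057] / 0.474887 = 0.944514
d₂ = d₁ − σ√T = 0.944514 − 0.474887 = 0.469627
N(d₁) = 0.827546,  N(d₂) = 0.680689,  e^(−rT) = 0.941484
E₀ = V₀·N(d₁) − D·e^(−rT)·N(d₂)
   = 56.1521·0.827546 − 42.6311·0.941484·0.680689 = 19.148003
B₀ = V₀ − E₀ = 56.1521 − 19.148003 = 37.004097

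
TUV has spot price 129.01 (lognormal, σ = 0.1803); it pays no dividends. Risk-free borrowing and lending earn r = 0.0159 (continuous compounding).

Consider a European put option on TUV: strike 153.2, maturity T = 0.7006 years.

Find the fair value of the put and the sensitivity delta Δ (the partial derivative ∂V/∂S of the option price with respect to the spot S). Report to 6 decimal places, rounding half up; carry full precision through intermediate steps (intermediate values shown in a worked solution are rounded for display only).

price = 24.041024
Δ = -0.838786

σ√T = 0.1803·√0.7006 = 0.150914
d₁ = (ln(S/K) + (r+σ²/2)T) / (σ√T) = (ln(129.01/153.2) + (0.0159+0.1803²/2)·0.7006) / 0.150914 = (-0.171854 + 0.022527) / 0.150914 = -0.989483
d₂ = d₁ − σ√T = -0.989483 − 0.150914 = -1.140397
e^{−rT} = 0.988922
N(−d₁) = 0.838786,  N(−d₂) = 0.872940
Put price V = K·e^{−rT}·N(−d₂) − S·N(−d₁) = 132.252865 − 108.211842 = 24.041024
Δ = −N(−d₁) = -0.838786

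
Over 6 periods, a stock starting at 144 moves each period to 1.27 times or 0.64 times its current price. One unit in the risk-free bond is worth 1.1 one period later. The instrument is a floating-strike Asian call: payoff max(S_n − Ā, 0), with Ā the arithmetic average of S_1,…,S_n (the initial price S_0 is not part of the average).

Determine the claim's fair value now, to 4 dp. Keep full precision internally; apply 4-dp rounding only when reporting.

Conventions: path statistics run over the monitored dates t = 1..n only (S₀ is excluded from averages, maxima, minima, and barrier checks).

No-arbitrage gives p* = (R−d)/(u−d) = 0.7302: enumerate every path, weight its payoff by its p*-probability, and discount by R^6.
Enumerate all 2^6 = 64 price paths (U = up ×1.27, D = down ×0.64); each path with k up-moves has probability p*^k·(1−p*)^(6−k).
DDDDDD: Ā=39.7346, payoff=0.0000, prob=0.000386
UDDDDD: Ā=78.8484, payoff=0.0000, prob=0.001045
DUDDDD: Ā=63.7284, payoff=0.0000, prob=0.001045
UUDDDD: Ā=126.4611, payoff=0.0000, prob=0.002827
DDUDDD: Ā=54.0516, payoff=0.0000, prob=0.001045
UDUDDD: Ā=107.2587, payoff=0.0000, prob=0.002827
DUUDDD: Ā=92.1387, payoff=0.0000, prob=0.002827
UUUDDD: Ā=182.8377, payoff=0.0000, prob=0.007649
DDDUDD: Ā=47.8585, payoff=0.0000, prob=0.001045
UDDUDD: Ā=94.9691, payoff=0.0000, prob=0.002827
DUDUDD: Ā=79.8491, payoff=0.0000, prob=0.002827
UUDUDD: Ā=158.4506, payoff=0.0000, prob=0.007649
DDUUDD: Ā=70.1723, payoff=0.0000, prob=0.002827
UDUUDD: Ā=139.2482, payoff=0.0000, prob=0.007649
DUUUDD: Ā=124.1282, payoff=0.0000, prob=0.007649
UUUUDD: Ā=246.3170, payoff=0.0000, prob=0.020696
DDDDUD: Ā=43.8948, payoff=0.0000, prob=0.001045
UDDDUD: Ā=87.1038, payoff=0.0000, prob=0.002827
DUDDUD: Ā=71.9838, payoff=0.0000, prob=0.002827
UUDDUD: Ā=142.8429, payoff=0.0000, prob=0.007649
DDUDUD: Ā=62.3070, payoff=0.0000, prob=0.002827
UDUDUD: Ā=123.6405, payoff=0.0000, prob=0.007649
DUUDUD: Ā=108.5205, payoff=0.0000, prob=0.007649
UUUDUD: Ā=215.3454, payoff=0.0000, prob=0.020696
DDDUUD: Ā=56.1139, payoff=0.0000, prob=0.002827
UDDUUD: Ā=111.3510, payoff=0.0000, prob=0.007649
DUDUUD: Ā=96.2310, payoff=0.0000, prob=0.007649
UUDUUD: Ā=190.9584, payoff=0.0000, prob=0.020696
DDUUUD: Ā=86.5542, payoff=0.0000, prob=0.007649
UDUUUD: Ā=171.7560, payoff=0.0000, prob=0.020696
DUUUUD: Ā=156.6360, payoff=0.0000, prob=0.020696
UUUUUD: Ā=310.8245, payoff=0.0000, prob=0.056001
DDDDDU: Ā=41.3581, payoff=0.0000, prob=0.001045
UDDDDU: Ā=82.0700, payoff=0.0000, prob=0.002827
DUDDDU: Ā=66.9500, payoff=0.0000, prob=0.002827
UUDDDU: Ā=132.8540, payoff=0.0000, prob=0.007649
DDUDDU: Ā=57.2732, payoff=0.0000, prob=0.002827
UDUDDU: Ā=113.6516, payoff=0.0000, prob=0.007649
DUUDDU: Ā=98.5316, payoff=0.0000, prob=0.007649
UUUDDU: Ā=195.5236, payoff=0.0000, prob=0.020696
DDDUDU: Ā=51.0801, payoff=0.0000, prob=0.002827
UDDUDU: Ā=101.3621, payoff=0.0000, prob=0.007649
DUDUDU: Ā=86.2421, payoff=0.0000, prob=0.007649
UUDUDU: Ā=171.1366, payoff=0.0000, prob=0.020696
DDUUDU: Ā=76.5653, payoff=0.7586, prob=0.007649
UDUUDU: Ā=151.9342, payoff=1.5054, prob=0.020696
DUUUDU: Ā=136.8142, payoff=16.6254, prob=0.020696
UUUUDU: Ā=271.4907, payoff=32.9910, prob=0.056001
DDDDUU: Ā=47.1165, payoff=0.0000, prob=0.002827
UDDDUU: Ā=93.4968, payoff=0.0000, prob=0.007649
DUDDUU: Ā=78.3768, payoff=0.0000, prob=0.007649
UUDDUU: Ā=155.5289, payoff=0.0000, prob=0.020696
DDUDUU: Ā=68.7000, payoff=8.6239, prob=0.007649
UDUDUU: Ā=136.3265, payoff=17.1131, prob=0.020696
DUUDUU: Ā=121.2065, payoff=32.2331, prob=0.020696
UUUDUU: Ā=240.5191, payoff=63.9625, prob=0.056001
DDDUUU: Ā=62.5068, payoff=14.8171, prob=0.007649
UDDUUU: Ā=124.0369, payoff=29.4026, prob=0.020696
DUDUUU: Ā=108.9169, payoff=44.5226, prob=0.020696
UUDUUU: Ā=216.1321, payoff=88.3496, prob=0.056001
DDUUUU: Ā=99.2401, payoff=54.1994, prob=0.020696
UDUUUU: Ā=196.9297, payoff=107.5520, prob=0.056001
DUUUUU: Ā=181.8097, payoff=122.6720, prob=0.056001
UUUUUU: Ā=360.7785, payoff=243.4272, prob=0.151532
Price = Σ prob·payoff / R^6 = 64.390072 / 1.771561 = 36.3465

price = 36.3465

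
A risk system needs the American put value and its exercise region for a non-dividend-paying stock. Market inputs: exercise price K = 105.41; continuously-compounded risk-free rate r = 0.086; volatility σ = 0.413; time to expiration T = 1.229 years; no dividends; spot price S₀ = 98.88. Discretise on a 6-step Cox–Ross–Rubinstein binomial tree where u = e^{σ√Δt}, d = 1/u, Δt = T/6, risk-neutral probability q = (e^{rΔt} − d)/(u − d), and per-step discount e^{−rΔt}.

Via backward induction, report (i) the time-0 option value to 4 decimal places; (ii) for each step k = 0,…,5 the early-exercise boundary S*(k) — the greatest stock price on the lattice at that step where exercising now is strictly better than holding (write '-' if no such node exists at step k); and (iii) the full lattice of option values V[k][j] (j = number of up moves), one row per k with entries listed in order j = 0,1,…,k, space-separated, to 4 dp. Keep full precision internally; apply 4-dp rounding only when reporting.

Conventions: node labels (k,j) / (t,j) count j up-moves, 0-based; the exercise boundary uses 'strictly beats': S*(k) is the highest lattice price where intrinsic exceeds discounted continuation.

params: Δt=0.20483 u=1.20553 d=0.82951 q=0.50067 e^(-rΔt)=0.98254
t_6 payoffs: 73.1960 58.5935 37.3716 6.5300 0.0000 0.0000 0.0000
t_5: node(5,0) S=38.8349 payoff=66.5751 vs cont=64.7345 → 66.5751 [stop]  node(5,1) S=56.4386 payoff=48.9714 vs cont=47.1308 → 48.9714 [stop]  node(5,2) S=82.0221 payoff=23.3879 vs cont=21.5472 → 23.3879 [stop]  node(5,3) S=119.2026 payoff=0.0000 vs cont=3.2037 → 3.2037 [wait]  node(5,4) S=173.2369 payoff=0.0000 vs cont=0.0000 → 0.0000 [wait]  node(5,5) S=251.7648 payoff=0.0000 vs cont=0.0000 → 0.0000 [wait]  ⇒ S*(5)=82.0221
t_4: node(4,0) S=46.8165 payoff=58.5935 vs cont=56.7529 → 58.5935 [stop]  node(4,1) S=68.0384 payoff=37.3716 vs cont=35.5310 → 37.3716 [stop]  node(4,2) S=98.8800 payoff=6.5300 vs cont=13.0503 → 13.0503 [wait]  node(4,3) S=143.7021 payoff=0.0000 vs cont=1.5718 → 1.5718 [wait]  node(4,4) S=208.8419 payoff=0.0000 vs cont=0.0000 → 0.0000 [wait]  ⇒ S*(4)=68.0384
t_3: node(3,0) S=56.4386 payoff=48.9714 vs cont=47.1308 → 48.9714 [stop]  node(3,1) S=82.0221 payoff=23.3879 vs cont=24.7548 → 24.7548 [wait]  node(3,2) S=119.2026 payoff=0.0000 vs cont=7.1758 → 7.1758 [wait]  node(3,3) S=173.2369 payoff=0.0000 vs cont=0.7711 → 0.7711 [wait]  ⇒ S*(3)=56.4386
t_2: node(2,0) S=68.0384 payoff=37.3716 vs cont=36.2035 → 37.3716 [stop]  node(2,1) S=98.8800 payoff=6.5300 vs cont=15.6750 → 15.6750 [wait]  node(2,2) S=143.7021 payoff=0.0000 vs cont=3.8999 → 3.8999 [wait]  ⇒ S*(2)=68.0384
t_1: node(1,0) S=82.0221 payoff=23.3879 vs cont=26.0459 → 26.0459 [wait]  node(1,1) S=119.2026 payoff=0.0000 vs cont=9.6088 → 9.6088 [wait]  ⇒ S*(1)=-
t_0: node(0,0) S=98.8800 payoff=6.5300 vs cont=17.5052 → 17.5052 [wait]  ⇒ S*(0)=-

price = 17.5052
boundary = - - 68.0384 56.4386 68.0384 82.0221
tree:
17.5052
26.0459 9.6088
37.3716 15.6750 3.8999
48.9714 24.7548 7.1758 0.7711
58.5935 37.3716 13.0503 1.5718 0.0000
66.5751 48.9714 23.3879 3.2037 0.0000 0.0000
73.1960 58.5935 37.3716 6.5300 0.0000 0.0000 0.0000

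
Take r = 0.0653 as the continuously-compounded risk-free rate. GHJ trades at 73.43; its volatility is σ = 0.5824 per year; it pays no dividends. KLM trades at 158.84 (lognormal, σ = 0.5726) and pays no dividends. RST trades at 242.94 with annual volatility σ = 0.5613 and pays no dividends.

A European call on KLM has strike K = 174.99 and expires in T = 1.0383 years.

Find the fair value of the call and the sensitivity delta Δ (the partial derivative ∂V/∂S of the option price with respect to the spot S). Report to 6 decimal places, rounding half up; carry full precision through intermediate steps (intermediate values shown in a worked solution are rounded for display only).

price = 34.697028
Δ = 0.595600

σ√T = 0.5726·√1.0383 = 0.583462
d₁ = (ln(S/K) + (r+σ²/2)T) / (σ√T) = (ln(158.84/174.99) + (0.0653+0.5726²/2)·1.0383) / 0.583462 = (-0.096831 + 0.238015) / 0.583462 = 0.241976
d₂ = d₁ − σ√T = 0.241976 − 0.583462 = -0.341487
e^{−rT} = 0.934446
N(d₁) = 0.595600,  N(d₂) = 0.366369
Call price V = S·N(d₁) − K·e^{−rT}·N(d₂) = 94.605182 − 59.908154 = 34.697028
Δ = N(d₁) = 0.595600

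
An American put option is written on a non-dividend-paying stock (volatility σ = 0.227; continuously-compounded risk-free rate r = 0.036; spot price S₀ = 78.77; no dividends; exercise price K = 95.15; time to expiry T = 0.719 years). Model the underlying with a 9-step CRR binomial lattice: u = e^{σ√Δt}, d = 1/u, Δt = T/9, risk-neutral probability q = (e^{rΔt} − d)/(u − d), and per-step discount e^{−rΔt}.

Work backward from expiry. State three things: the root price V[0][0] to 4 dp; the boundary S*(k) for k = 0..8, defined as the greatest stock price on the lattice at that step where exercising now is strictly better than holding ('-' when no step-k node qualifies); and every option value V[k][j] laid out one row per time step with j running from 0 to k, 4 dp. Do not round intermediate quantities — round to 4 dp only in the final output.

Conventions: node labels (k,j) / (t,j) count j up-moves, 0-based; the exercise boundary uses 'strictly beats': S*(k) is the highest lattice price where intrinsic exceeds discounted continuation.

params: Δt=0.07989 u=1.06626 d=0.93785 q=0.50639 e^(-rΔt)=0.99713
t_9 payoffs: 50.9340 44.8801 37.9972 30.1719 21.2752 11.1604 0.0000 0.0000 0.0000 0.0000
t_8: node(8,0) S=47.1459 payoff=48.0041 vs cont=47.7309 → 48.0041 [stop]  node(8,1) S=53.6010 payoff=41.5490 vs cont=41.2757 → 41.5490 [stop]  node(8,2) S=60.9400 payoff=34.2100 vs cont=33.9368 → 34.2100 [stop]  node(8,3) S=69.2838 payoff=25.8662 vs cont=25.5930 → 25.8662 [stop]  node(8,4) S=78.7700 payoff=16.3800 vs cont=16.1067 → 16.3800 [stop]  node(8,5) S=89.5551 payoff=5.5949 vs cont=5.4930 → 5.5949 [stop]  node(8,6) S=101.8168 payoff=0.0000 vs cont=0.0000 → 0.0000 [wait]  node(8,7) S=115.7574 payoff=0.0000 vs cont=0.0000 → 0.0000 [wait]  node(8,8) S=131.6067 payoff=0.0000 vs cont=0.0000 → 0.0000 [wait]  ⇒ S*(8)=89.5551
t_7: node(7,0) S=50.2699 payoff=44.8801 vs cont=44.6068 → 44.8801 [stop]  node(7,1) S=57.1528 payoff=37.9972 vs cont=37.7239 → 37.9972 [stop]  node(7,2) S=64.9781 payoff=30.1719 vs cont=29.8987 → 30.1719 [stop]  node(7,3) S=73.8748 payoff=21.2752 vs cont=21.0020 → 21.2752 [stop]  node(7,4) S=83.9896 payoff=11.1604 vs cont=10.8871 → 11.1604 [stop]  node(7,5) S=95.4893 payoff=0.0000 vs cont=2.7538 → 2.7538 [wait]  node(7,6) S=108.5635 payoff=0.0000 vs cont=0.0000 → 0.0000 [wait]  node(7,7) S=123.4279 payoff=0.0000 vs cont=0.0000 → 0.0000 [wait]  ⇒ S*(7)=83.9896
t_6: node(6,0) S=53.6010 payoff=41.5490 vs cont=41.2757 → 41.5490 [stop]  node(6,1) S=60.9400 payoff=34.2100 vs cont=33.9368 → 34.2100 [stop]  node(6,2) S=69.2838 payoff=25.8662 vs cont=25.5930 → 25.8662 [stop]  node(6,3) S=78.7700 payoff=16.3800 vs cont=16.1067 → 16.3800 [stop]  node(6,4) S=89.5551 payoff=5.5949 vs cont=6.8835 → 6.8835 [wait]  node(6,5) S=101.8168 payoff=0.0000 vs cont=1.3554 → 1.3554 [wait]  node(6,6) S=115.7574 payoff=0.0000 vs cont=0.0000 → 0.0000 [wait]  ⇒ S*(6)=78.7700
t_5: node(5,0) S=57.1528 payoff=37.9972 vs cont=37.7239 → 37.9972 [stop]  node(5,1) S=64.9781 payoff=30.1719 vs cont=29.8987 → 30.1719 [stop]  node(5,2) S=73.8748 payoff=21.2752 vs cont=21.0020 → 21.2752 [stop]  node(5,3) S=83.9896 payoff=11.1604 vs cont=11.5378 → 11.5378 [wait]  node(5,4) S=95.4893 payoff=0.0000 vs cont=4.0724 → 4.0724 [wait]  node(5,5) S=108.5635 payoff=0.0000 vs cont=0.6671 → 0.6671 [wait]  ⇒ S*(5)=73.8748
t_4: node(4,0) S=60.9400 payoff=34.2100 vs cont=33.9368 → 34.2100 [stop]  node(4,1) S=69.2838 payoff=25.8662 vs cont=25.5930 → 25.8662 [stop]  node(4,2) S=78.7700 payoff=16.3800 vs cont=16.2973 → 16.3800 [stop]  node(4,3) S=89.5551 payoff=5.5949 vs cont=7.7351 → 7.7351 [wait]  node(4,4) S=101.8168 payoff=0.0000 vs cont=2.3412 → 2.3412 [wait]  ⇒ S*(4)=78.7700
t_3: node(3,0) S=64.9781 payoff=30.1719 vs cont=29.8987 → 30.1719 [stop]  node(3,1) S=73.8748 payoff=21.2752 vs cont=21.0020 → 21.2752 [stop]  node(3,2) S=83.9896 payoff=11.1604 vs cont=11.9678 → 11.9678 [wait]  node(3,3) S=95.4893 payoff=0.0000 vs cont=4.9893 → 4.9893 [wait]  ⇒ S*(3)=73.8748
t_2: node(2,0) S=69.2838 payoff=25.8662 vs cont=25.5930 → 25.8662 [stop]  node(2,1) S=78.7700 payoff=16.3800 vs cont=16.5144 → 16.5144 [wait]  node(2,2) S=89.5551 payoff=5.5949 vs cont=8.4097 → 8.4097 [wait]  ⇒ S*(2)=69.2838
t_1: node(1,0) S=73.8748 payoff=21.2752 vs cont=21.0698 → 21.2752 [stop]  node(1,1) S=83.9896 payoff=11.1604 vs cont=12.3746 → 12.3746 [wait]  ⇒ S*(1)=73.8748
t_0: node(0,0) S=78.7700 payoff=16.3800 vs cont=16.7198 → 16.7198 [wait]  ⇒ S*(0)=-

price = 16.7198
boundary = - 73.8748 69.2838 73.8748 78.7700 73.8748 78.7700 83.9896 89.5551
tree:
16.7198
21.2752 12.3746
25.8662 16.5144 8.4097
30.1719 21.2752 11.9678 4.9893
34.2100 25.8662 16.3800 7.7351 2.3412
37.9972 30.1719 21.2752 11.5378 4.0724 0.6671
41.5490 34.2100 25.8662 16.3800 6.8835 1.3554 0.0000
44.8801 37.9972 30.1719 21.2752 11.1604 2.7538 0.0000 0.0000
48.0041 41.5490 34.2100 25.8662 16.3800 5.5949 0.0000 0.0000 0.0000
50.9340 44.8801 37.9972 30.1719 21.2752 11.1604 0.0000 0.0000 0.0000 0.0000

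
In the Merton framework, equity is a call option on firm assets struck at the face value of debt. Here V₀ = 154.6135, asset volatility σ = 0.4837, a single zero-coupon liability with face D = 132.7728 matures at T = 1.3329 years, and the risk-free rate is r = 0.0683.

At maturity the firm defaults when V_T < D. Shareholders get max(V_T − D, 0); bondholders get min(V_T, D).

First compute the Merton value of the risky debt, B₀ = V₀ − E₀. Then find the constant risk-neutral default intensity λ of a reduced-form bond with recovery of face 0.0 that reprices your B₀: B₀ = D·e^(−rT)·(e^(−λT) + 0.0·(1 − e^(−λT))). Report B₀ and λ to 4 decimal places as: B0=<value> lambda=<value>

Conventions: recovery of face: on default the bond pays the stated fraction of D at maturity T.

Equity is a call on the firm's assets struck at D = 132.7728:
d₁ = [ln(V₀/D) + (r + σ²/2)T] / (σ√T)
   = [ln(154.6135/132.7728) + (0.0683 + 0.5·0.4837²)·1.3329] / (0.4837·√1.3329)
   = [0.152289 + 0.246964] / 0.558438 = 0.714945
d₂ = d₁ − σ√T = 0.714945 − 0.558438 = 0.156507
N(d₁) = 0.762679,  N(d₂) = 0.562183,  e^(−rT) = 0.912984
E₀ = V₀·N(d₁) − D·e^(−rT)·N(d₂)
   = 154.6135·0.762679 − 132.7728·0.912984·0.562183 = 49.772849
B₀ = V₀ − E₀ = 154.6135 − 49.772849 = 104.840651
e^(−λT) = (B₀·e^(rT)/D − 0)/(1 − 0) = (104.8407·1.095310/132.7728 − 0)/1 = 0.86488367
λ = −ln(0.86488367)/1.3329 = 0.108906

B0=104.8407 lambda=0.1089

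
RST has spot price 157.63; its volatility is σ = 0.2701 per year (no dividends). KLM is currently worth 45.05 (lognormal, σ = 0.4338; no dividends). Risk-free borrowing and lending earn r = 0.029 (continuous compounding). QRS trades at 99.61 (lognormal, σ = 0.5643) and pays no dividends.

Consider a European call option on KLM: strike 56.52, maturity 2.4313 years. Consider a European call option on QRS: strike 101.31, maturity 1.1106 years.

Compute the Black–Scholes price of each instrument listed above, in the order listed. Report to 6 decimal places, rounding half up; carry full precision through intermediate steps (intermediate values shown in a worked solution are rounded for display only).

price(KLM call K=56.52) = 9.457066
price(QRS call K=101.31) = 23.874673

[KLM call K=56.52]
σ√T = 0.4338·√2.4313 = 0.676408
d₁ = (ln(S/K) + (r+σ²/2)T) / (σ√T) = (ln(45.05/56.52) + (0.029+0.4338²/2)·2.4313) / 0.676408 = (-0.226822 + 0.299272) / 0.676408 = 0.107110
d₂ = d₁ − σ√T = 0.107110 − 0.676408 = -0.569298
e^{−rT} = 0.931921
N(d₁) = 0.542649,  N(d₂) = 0.284577
price = S·N(d₁) − K·e^{−rT}·N(d₂) = 24.446345 − 14.989279 = 9.457066
[QRS call K=101.31]
σ√T = 0.5643·√1.1106 = 0.594688
d₁ = (ln(S/K) + (r+σ²/2)T) / (σ√T) = (ln(99.61/101.31) + (0.029+0.5643²/2)·1.1106) / 0.594688 = (-0.016923 + 0.209034) / 0.594688 = 0.323046
d₂ = d₁ − σ√T = 0.323046 − 0.594688 = -0.271642
e^{−rT} = 0.968306
N(d₁) = 0.626670,  N(d₂) = 0.392949
price = S·N(d₁) − K·e^{−rT}·N(d₂) = 62.422582 − 38.547910 = 23.874673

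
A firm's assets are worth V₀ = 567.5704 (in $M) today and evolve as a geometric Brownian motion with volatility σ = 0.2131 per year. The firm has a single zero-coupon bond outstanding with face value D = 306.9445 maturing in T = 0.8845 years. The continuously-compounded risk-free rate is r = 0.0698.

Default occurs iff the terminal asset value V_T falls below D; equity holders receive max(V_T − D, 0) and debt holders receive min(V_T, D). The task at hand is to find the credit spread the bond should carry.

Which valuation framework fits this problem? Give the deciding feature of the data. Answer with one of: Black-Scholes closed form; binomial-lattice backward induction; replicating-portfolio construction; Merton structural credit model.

Key observation: the question is about default risk generated by asset-value dynamics against a debt face of 306.9445 — the structural framework prices exactly that.

framework: Merton structural credit model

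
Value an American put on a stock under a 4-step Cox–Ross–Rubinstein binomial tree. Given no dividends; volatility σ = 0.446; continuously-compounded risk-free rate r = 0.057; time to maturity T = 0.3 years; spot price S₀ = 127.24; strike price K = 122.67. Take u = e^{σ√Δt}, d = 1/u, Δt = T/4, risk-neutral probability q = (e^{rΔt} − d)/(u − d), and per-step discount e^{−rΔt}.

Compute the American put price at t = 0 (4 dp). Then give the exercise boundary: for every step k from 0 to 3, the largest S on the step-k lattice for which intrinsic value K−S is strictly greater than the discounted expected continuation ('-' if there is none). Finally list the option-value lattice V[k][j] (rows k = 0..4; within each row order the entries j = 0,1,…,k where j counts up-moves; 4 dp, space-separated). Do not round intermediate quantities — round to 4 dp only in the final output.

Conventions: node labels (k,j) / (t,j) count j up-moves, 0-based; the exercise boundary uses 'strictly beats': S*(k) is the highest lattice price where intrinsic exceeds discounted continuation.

params: Δt=0.07500 u=1.12991 d=0.88502 q=0.48700 e^(-rΔt)=0.99573
t_4 payoffs: 44.6078 23.0074 0.0000 0.0000 0.0000
t_3: node(3,0) S=88.2037 payoff=34.4663 vs cont=33.9430 → 34.4663 [stop]  node(3,1) S=112.6103 payoff=10.0597 vs cont=11.7525 → 11.7525 [wait]  node(3,2) S=143.7703 payoff=0.0000 vs cont=0.0000 → 0.0000 [wait]  node(3,3) S=183.5526 payoff=0.0000 vs cont=0.0000 → 0.0000 [wait]  ⇒ S*(3)=88.2037
t_2: node(2,0) S=99.6626 payoff=23.0074 vs cont=23.3049 → 23.3049 [wait]  node(2,1) S=127.2400 payoff=0.0000 vs cont=6.0034 → 6.0034 [wait]  node(2,2) S=162.4482 payoff=0.0000 vs cont=0.0000 → 0.0000 [wait]  ⇒ S*(2)=-
t_1: node(1,0) S=112.6103 payoff=10.0597 vs cont=14.8157 → 14.8157 [wait]  node(1,1) S=143.7703 payoff=0.0000 vs cont=3.0666 → 3.0666 [wait]  ⇒ S*(1)=-
t_0: node(0,0) S=127.2400 payoff=0.0000 vs cont=9.0551 → 9.0551 [wait]  ⇒ S*(0)=-

price = 9.0551
boundary = - - - 88.2037
tree:
9.0551
14.8157 3.0666
23.3049 6.0034 0.0000
34.4663 11.7525 0.0000 0.0000
44.6078 23.0074 0.0000 0.0000 0.0000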